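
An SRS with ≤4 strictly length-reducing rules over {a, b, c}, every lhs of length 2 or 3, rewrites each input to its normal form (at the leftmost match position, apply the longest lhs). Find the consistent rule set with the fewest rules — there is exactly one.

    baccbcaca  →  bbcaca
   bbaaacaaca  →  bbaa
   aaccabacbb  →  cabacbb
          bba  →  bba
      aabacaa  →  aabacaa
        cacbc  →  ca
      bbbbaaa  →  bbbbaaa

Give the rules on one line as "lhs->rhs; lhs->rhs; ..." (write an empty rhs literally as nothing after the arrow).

aac->; acc->; cbc->

  | baccbcaca => bbcaca
  | bbaaacaaca => bbaaaca => bbaa
  | aaccabacbb => cabacbb
  | bba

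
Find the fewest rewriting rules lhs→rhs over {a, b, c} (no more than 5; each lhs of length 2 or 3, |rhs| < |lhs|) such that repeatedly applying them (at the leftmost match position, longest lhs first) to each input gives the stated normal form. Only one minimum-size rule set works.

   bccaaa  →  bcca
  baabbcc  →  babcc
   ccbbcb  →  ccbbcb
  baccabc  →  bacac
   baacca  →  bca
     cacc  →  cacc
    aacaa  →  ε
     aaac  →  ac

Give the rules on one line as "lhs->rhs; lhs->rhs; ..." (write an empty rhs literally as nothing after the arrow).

  | bccaaa => bcca
  | baabbcc => babcc
  | ccbbcb
  | baccabc => bacac

aa->; aab->a; aac->; cab->a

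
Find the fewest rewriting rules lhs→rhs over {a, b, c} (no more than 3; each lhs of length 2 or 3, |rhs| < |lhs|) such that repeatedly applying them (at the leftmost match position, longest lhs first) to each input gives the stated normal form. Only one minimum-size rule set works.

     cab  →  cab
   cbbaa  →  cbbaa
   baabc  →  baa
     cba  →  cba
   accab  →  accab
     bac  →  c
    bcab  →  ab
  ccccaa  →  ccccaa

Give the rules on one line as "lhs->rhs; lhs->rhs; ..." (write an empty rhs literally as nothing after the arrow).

bac->c; bc->

  | cab
  | cbbaa
  | baabc => baa
  | cba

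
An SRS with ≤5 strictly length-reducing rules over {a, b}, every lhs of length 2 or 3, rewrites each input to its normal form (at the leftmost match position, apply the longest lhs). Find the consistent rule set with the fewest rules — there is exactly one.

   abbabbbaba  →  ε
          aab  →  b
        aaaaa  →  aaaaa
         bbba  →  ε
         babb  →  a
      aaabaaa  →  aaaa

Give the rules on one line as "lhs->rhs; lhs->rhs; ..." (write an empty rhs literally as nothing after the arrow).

ab->b; aba->; ba->; bb->a

  | abbabbbaba => bbabbbaba => aabbbaba => abbbaba => bbbaba => ababa => ba => ε
  | aab => ab => b
  | aaaaa
  | bbba => aba => ε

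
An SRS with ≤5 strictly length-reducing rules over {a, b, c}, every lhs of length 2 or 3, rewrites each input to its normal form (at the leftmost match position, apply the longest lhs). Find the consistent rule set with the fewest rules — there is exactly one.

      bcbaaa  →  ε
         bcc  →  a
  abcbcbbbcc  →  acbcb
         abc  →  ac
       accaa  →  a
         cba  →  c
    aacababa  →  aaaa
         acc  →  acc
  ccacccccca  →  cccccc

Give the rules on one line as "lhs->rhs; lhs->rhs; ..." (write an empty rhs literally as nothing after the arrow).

  | bcbaaa => bcaa => ba => ε
  | bcc => a
  | abcbcbbbcc => acbcbbbcc => acbcbba => acbcb
  | abc => ac

ab->a; ba->; bcc->a; ca->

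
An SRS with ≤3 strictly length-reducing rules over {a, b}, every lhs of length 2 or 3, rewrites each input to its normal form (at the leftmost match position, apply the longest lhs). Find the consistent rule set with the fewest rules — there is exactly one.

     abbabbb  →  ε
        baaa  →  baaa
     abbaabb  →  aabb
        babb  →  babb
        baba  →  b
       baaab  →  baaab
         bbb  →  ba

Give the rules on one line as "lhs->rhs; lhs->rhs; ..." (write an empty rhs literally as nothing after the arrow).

  | abbabbb => abbb => aba => ε
  | baaa
  | abbaabb => aabb
  | babb

aba->; bba->; bbb->ba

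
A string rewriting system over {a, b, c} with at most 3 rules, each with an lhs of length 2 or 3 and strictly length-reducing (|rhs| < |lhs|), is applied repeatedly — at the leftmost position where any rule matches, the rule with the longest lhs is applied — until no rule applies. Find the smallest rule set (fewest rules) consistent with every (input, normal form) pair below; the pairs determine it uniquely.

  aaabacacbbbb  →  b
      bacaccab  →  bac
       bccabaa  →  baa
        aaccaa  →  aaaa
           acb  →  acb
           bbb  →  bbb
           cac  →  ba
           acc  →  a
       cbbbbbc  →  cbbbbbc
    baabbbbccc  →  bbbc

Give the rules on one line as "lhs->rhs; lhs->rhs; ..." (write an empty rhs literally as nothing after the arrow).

  | aaabacacbbbb => aaacacbbbb => aaababbbb => aaabbbb => aabbb => abb => b
  | bacaccab => babacab => bacab => bac
  | bccabaa => babaa => baa
  | aaccaa => aaaa

ab->; cac->ba; cc->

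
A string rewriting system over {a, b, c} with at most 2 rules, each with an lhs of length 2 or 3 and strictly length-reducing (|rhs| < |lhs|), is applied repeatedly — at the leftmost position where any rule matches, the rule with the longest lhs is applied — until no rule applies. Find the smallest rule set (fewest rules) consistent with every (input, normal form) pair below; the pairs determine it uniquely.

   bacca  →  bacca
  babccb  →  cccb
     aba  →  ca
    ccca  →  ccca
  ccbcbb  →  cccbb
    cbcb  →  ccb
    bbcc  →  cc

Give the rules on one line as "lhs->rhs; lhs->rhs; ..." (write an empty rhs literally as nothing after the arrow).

  | bacca
  | babccb => bcccb => cccb
  | aba => ca
  | ccca

ab->c; bc->c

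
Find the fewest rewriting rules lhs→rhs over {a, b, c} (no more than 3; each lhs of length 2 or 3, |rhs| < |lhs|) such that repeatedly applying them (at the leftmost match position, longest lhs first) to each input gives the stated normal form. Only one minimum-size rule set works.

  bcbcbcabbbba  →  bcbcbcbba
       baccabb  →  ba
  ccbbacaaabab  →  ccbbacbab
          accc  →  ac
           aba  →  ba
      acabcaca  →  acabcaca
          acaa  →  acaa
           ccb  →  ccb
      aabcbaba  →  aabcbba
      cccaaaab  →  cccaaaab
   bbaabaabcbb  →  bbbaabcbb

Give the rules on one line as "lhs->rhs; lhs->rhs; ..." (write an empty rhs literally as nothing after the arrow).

aba->ba; abb->; acc->a

  | bcbcbcabbbba => bcbcbcbba
  | baccabb => baabb => ba
  | ccbbacaaabab => ccbbacaabab => ccbbacabab => ccbbacbab
  | accc => ac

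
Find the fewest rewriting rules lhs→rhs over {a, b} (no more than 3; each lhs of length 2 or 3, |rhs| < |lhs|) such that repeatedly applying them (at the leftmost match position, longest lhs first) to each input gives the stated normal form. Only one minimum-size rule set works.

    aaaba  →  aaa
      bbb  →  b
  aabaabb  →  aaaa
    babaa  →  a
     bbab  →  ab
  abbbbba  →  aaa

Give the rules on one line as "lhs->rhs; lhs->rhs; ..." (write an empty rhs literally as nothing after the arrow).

  | aaaba => aaa
  | bbb => b
  | aabaabb => aaabb => aaaa
  | babaa => baa => a

abb->aa; ba->; bb->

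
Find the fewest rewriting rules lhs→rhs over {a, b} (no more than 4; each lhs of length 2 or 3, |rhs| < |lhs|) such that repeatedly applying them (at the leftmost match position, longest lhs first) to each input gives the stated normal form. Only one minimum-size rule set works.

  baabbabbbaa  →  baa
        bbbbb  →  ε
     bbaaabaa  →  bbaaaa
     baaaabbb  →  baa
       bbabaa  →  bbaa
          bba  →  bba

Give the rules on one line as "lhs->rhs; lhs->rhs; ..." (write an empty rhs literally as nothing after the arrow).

  | baabbabbbaa => baabbbaa => babaa => baa
  | bbbbb => abb => ε
  | bbaaabaa => bbaaaa
  | baaaabbb => baaab => baa

ab->; abb->; bbb->a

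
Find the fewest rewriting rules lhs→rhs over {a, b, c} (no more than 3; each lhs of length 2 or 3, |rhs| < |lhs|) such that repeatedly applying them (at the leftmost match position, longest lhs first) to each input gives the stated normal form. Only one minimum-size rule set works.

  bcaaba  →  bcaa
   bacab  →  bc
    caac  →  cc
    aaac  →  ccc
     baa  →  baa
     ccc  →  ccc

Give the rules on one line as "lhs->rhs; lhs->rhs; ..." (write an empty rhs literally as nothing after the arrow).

  | bcaaba => bcaa
  | bacab => bcab => bc
  | caac => cac => cc
  | aaac => ccc

aaa->cc; ab->; ac->c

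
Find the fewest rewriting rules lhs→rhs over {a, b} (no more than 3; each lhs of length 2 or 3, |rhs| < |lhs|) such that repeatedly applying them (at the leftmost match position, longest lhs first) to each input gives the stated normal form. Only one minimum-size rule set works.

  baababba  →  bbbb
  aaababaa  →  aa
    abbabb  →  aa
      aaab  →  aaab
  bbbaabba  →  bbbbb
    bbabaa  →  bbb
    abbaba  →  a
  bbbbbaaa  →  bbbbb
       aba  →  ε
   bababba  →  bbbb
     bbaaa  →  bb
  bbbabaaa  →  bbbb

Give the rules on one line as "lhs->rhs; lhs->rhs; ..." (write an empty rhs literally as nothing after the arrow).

  | baababba => bababba => bbabba => bbbba => bbbb
  | aaababaa => aabaa => aa
  | abbabb => aabb => aa
  | aaab

aba->; abb->a; ba->b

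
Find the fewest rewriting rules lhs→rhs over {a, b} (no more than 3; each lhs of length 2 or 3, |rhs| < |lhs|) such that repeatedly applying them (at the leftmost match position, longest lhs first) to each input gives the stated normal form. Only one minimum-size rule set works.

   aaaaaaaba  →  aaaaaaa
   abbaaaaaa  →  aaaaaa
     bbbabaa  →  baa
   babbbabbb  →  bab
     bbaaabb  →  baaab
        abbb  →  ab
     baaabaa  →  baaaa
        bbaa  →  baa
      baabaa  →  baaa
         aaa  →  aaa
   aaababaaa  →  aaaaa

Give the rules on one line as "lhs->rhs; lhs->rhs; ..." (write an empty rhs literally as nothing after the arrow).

  | aaaaaaaba => aaaaaaa
  | abbaaaaaa => abaaaaaa => aaaaaa
  | bbbabaa => bbabaa => babaa => baa
  | babbbabbb => babbabbb => bababbb => babbb => babb => bab

aba->a; bb->b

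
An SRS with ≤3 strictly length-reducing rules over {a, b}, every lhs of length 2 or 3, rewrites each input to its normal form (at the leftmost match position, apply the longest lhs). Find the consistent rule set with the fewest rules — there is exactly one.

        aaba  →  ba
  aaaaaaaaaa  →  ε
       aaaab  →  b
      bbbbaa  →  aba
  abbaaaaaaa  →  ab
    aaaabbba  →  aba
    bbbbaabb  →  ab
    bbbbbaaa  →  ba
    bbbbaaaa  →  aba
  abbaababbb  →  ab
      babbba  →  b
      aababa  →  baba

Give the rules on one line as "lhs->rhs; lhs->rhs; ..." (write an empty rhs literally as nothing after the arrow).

  | aaba => ba
  | aaaaaaaaaa => aaaaaaaa => aaaaaa => aaaa => aa => ε
  | aaaab => aab => b
  | bbbbaa => abbaa => aba

aa->; bb->a; bba->b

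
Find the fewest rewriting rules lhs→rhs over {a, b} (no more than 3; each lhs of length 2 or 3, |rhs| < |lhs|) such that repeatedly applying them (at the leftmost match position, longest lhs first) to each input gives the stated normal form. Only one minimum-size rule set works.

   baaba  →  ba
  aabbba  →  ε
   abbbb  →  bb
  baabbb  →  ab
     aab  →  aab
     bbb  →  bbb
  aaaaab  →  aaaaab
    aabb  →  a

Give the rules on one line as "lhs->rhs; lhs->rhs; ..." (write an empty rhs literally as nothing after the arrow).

aba->; abb->; bab->ab

  | baaba => ba
  | aabbba => aba => ε
  | abbbb => bb
  | baabbb => bab => ab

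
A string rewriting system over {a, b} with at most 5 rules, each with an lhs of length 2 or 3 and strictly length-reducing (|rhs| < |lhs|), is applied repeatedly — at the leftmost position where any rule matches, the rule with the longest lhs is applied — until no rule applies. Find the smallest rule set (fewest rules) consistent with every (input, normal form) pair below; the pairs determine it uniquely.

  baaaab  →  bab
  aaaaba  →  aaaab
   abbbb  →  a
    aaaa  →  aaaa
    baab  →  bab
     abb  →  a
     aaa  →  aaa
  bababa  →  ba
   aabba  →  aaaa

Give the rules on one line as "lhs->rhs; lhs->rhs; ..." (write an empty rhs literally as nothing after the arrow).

  | baaaab => baaab => baab => bab
  | aaaaba => aaaab
  | abbbb => abb => a
  | aaaa

aba->ab; baa->ba; bb->; bba->aa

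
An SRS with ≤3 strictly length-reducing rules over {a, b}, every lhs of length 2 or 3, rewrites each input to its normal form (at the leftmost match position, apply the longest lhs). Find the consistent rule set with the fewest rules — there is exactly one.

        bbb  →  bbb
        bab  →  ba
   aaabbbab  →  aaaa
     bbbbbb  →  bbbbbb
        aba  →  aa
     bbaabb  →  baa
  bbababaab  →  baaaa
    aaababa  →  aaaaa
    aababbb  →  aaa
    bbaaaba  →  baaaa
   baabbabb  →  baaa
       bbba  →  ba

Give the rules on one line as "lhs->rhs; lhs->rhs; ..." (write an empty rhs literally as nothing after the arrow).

ab->a; bba->ba

  | bbb
  | bab => ba
  | aaabbbab => aaabbab => aaabab => aaaab => aaaa
  | bbbbbb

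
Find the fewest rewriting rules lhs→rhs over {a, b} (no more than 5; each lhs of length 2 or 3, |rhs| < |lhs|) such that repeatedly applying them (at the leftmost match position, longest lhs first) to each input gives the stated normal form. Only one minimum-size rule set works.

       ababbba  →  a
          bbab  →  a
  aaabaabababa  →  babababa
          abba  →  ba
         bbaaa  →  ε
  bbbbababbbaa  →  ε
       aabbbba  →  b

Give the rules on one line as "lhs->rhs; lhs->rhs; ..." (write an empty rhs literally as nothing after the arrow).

  | ababbba => abaa => a
  | bbab => aab => bb => a
  | aaabaabababa => babaabababa => babababa
  | abba => aaa => ba

aa->b; baa->; bb->a; bbb->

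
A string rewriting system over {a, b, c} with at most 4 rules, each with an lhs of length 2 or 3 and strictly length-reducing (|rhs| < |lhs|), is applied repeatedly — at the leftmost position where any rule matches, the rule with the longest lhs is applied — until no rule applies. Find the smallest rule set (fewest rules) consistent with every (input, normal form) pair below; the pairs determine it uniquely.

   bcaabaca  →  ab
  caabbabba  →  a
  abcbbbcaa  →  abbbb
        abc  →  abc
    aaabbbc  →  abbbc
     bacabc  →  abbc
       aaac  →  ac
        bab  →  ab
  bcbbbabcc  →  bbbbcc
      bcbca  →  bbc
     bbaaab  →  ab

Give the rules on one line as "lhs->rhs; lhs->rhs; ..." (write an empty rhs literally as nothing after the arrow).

  | bcaabaca => bbabaca => babaca => abaca => aaca => aca => ab
  | caabbabba => babbabba => abbabba => ababba => aabba => abba => aba => aa => a
  | abcbbbcaa => abbcbcaa => abbcbba => abbbca => abbbb
  | abc

aa->a; ba->a; ca->b; cbb->bc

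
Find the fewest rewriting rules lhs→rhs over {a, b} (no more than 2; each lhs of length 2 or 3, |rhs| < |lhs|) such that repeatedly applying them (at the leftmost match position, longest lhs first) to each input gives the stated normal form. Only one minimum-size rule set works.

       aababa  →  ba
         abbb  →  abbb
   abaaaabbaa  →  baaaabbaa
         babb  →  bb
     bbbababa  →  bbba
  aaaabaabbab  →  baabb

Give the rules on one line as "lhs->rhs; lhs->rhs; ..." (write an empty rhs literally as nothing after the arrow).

  | aababa => ababa => baba => ba
  | abbb
  | abaaaabbaa => baaaabbaa
  | babb => bb

aba->ba; bab->b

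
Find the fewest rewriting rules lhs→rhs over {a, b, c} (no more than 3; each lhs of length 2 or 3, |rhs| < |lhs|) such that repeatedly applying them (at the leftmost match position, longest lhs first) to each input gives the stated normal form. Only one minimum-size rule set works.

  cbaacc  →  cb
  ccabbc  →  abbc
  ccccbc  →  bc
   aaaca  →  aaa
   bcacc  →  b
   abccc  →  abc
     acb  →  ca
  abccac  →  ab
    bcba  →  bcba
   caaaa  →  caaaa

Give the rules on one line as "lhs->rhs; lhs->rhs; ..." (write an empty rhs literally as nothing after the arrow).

  | cbaacc => cbac => cb
  | ccabbc => abbc
  | ccccbc => ccbc => bc
  | aaaca => aaa

ac->; acb->ca; cc->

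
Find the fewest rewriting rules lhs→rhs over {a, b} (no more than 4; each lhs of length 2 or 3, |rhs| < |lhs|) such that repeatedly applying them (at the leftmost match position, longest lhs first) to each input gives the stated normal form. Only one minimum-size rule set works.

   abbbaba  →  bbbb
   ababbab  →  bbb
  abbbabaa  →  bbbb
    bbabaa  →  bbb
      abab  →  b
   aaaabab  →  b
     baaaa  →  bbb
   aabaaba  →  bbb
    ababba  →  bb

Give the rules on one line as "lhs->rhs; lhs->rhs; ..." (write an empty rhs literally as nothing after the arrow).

  | abbbaba => bbbaba => bbbaa => bbbb
  | ababbab => babbab => babab => baab => bbb
  | abbbabaa => bbbabaa => bbbaaa => bbbba => bbbb
  | bbabaa => bbaaa => bbba => bbb

ab->b; ba->b; baa->bb; bab->ba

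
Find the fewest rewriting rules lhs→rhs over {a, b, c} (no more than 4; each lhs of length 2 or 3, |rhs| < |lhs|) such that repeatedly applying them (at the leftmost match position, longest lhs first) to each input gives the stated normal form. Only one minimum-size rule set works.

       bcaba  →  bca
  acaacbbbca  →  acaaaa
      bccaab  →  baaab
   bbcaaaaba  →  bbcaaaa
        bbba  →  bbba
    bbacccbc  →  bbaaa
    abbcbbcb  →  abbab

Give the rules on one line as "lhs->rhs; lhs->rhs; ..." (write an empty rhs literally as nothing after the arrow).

  | bcaba => bca
  | acaacbbbca => acaacbbca => acaacbca => acaacca => acaaaa
  | bccaab => baaab
  | bbcaaaaba => bbcaaaa

aba->a; cb->c; cc->a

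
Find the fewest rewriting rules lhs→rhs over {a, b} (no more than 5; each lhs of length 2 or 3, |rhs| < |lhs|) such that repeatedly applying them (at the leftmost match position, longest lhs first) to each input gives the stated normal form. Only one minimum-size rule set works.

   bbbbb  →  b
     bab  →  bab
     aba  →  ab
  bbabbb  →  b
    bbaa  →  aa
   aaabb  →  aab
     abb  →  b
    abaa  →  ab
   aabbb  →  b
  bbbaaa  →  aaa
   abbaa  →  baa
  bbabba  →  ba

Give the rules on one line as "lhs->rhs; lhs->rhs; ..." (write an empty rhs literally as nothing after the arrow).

  | bbbbb => bbbb => bbb => bb => b
  | bab
  | aba => ab
  | bbabbb => abbb => bb => b

aba->ab; abb->b; bb->b; bba->a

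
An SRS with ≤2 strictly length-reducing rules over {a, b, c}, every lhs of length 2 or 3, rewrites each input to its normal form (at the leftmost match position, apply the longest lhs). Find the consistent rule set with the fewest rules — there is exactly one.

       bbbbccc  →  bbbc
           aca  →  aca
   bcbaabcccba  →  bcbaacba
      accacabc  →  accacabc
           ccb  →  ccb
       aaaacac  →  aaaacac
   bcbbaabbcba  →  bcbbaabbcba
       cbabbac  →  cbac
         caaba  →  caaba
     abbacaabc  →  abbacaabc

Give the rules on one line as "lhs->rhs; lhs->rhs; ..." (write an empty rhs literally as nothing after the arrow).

bab->; bcc->

  | bbbbccc => bbbc
  | aca
  | bcbaabcccba => bcbaacba
  | accacabc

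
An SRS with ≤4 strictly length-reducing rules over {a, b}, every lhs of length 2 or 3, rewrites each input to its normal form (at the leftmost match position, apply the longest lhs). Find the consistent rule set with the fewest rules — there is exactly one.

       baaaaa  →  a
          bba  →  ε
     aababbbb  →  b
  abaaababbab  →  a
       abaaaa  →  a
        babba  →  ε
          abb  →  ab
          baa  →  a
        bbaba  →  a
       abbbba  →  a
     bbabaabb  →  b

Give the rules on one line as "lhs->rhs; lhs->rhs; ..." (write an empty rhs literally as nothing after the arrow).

aa->b; ba->; bab->; bb->b

  | baaaaa => aaaa => baa => a
  | bba => ba => ε
  | aababbbb => bbabbbb => babbbb => bbb => bb => b
  | abaaababbab => aaababbab => bababbab => abbab => abab => a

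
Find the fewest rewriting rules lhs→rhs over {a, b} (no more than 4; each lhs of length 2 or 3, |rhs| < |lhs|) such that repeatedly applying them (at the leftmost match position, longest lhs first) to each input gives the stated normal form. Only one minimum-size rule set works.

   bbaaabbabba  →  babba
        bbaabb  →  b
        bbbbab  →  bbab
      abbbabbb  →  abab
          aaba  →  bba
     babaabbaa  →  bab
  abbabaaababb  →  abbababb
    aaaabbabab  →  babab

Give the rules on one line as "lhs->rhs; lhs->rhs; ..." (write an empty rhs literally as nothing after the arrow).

aa->b; aaa->aa; bbb->b

  | bbaaabbabba => bbaabbabba => bbbbbabba => bbbabba => babba
  | bbaabb => bbbbb => bbb => b
  | bbbbab => bbab
  | abbbabbb => ababbb => abab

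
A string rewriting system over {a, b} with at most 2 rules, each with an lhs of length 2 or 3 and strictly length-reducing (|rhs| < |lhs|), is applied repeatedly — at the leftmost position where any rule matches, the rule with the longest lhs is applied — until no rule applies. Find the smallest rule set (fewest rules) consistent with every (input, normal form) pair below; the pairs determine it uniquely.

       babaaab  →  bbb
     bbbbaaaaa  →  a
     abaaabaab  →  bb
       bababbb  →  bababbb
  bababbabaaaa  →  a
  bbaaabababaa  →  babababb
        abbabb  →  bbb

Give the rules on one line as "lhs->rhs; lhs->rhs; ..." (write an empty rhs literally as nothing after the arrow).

  | babaaab => babbab => baab => bbb
  | bbbbaaaaa => bbaaaaa => aaaaa => baaa => bba => a
  | abaaabaab => abbabaab => aabaab => bbaab => aab => bb
  | bababbb

aa->b; bba->a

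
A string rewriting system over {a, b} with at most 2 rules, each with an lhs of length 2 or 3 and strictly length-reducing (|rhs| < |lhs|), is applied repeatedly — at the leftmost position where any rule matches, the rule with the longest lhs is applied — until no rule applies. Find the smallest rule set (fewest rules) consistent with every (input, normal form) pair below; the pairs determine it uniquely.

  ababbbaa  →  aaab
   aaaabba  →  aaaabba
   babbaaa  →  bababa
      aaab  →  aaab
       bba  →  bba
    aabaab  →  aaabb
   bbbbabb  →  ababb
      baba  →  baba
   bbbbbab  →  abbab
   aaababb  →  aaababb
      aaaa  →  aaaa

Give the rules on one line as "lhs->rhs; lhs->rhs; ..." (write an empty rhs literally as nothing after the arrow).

  | ababbbaa => abaaaa => aabaa => aaab
  | aaaabba
  | babbaaa => bababa
  | aaab

baa->ab; bbb->a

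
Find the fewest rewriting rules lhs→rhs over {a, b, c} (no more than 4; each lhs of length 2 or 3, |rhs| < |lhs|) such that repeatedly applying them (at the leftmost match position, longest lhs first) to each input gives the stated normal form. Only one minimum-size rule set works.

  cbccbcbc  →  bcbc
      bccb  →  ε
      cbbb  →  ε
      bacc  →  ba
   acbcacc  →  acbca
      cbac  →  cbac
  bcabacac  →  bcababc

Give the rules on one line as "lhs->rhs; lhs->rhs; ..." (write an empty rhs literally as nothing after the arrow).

aca->ab; bb->; cbb->b; cc->

  | cbccbcbc => cbbcbc => bcbc
  | bccb => bb => ε
  | cbbb => bb => ε
  | bacc => ba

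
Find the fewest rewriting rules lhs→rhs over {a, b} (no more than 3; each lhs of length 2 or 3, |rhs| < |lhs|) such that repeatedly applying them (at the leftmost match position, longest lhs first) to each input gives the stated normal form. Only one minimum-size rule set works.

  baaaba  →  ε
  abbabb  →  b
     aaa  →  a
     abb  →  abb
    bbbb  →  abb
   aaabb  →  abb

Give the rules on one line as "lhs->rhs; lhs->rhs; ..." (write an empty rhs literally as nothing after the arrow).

aa->; ba->; bbb->ab

  | baaaba => aaba => ba => ε
  | abbabb => abbb => aab => b
  | aaa => a
  | abb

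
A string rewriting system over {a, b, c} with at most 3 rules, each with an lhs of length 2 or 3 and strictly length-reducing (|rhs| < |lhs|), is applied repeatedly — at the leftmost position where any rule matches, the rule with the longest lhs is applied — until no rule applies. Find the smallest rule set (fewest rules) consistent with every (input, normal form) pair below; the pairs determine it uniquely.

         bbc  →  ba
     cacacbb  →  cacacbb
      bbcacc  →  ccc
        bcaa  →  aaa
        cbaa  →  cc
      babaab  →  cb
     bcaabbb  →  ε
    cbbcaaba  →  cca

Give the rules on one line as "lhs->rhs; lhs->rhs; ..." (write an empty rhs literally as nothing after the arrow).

  | bbc => ba
  | cacacbb
  | bbcacc => baacc => ccc
  | bcaa => aaa

ab->; baa->c; bc->a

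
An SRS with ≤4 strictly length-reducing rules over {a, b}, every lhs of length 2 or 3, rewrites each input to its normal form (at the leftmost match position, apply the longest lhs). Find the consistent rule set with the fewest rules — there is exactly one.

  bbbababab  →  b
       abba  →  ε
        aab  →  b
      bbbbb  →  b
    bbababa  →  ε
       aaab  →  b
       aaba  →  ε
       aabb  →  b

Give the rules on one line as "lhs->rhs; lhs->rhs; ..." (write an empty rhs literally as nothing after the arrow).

  | bbbababab => bbababab => bababab => babab => bab => b
  | abba => bba => ba => ε
  | aab => ab => b
  | bbbbb => bbbb => bbb => bb => b

ab->b; ba->; bb->b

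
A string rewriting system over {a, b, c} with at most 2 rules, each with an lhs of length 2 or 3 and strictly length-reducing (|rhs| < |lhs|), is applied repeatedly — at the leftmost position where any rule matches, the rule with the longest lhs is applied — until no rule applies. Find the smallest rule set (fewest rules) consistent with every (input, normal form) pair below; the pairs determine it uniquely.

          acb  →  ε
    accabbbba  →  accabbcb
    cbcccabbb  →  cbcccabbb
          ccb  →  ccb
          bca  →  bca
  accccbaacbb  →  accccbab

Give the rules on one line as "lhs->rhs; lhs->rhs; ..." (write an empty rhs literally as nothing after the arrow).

acb->; bba->cb

  | acb => ε
  | accabbbba => accabbcb
  | cbcccabbb
  | ccb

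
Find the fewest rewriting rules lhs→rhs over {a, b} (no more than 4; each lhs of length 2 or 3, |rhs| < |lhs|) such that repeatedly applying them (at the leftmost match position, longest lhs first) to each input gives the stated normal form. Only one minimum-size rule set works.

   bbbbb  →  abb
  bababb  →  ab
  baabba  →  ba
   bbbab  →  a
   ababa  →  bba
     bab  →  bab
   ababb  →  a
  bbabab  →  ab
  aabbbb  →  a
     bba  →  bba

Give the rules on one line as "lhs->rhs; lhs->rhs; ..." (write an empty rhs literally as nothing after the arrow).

aa->a; aab->aa; aba->b; bbb->a

  | bbbbb => abb
  | bababb => bbbb => ab
  | baabba => baaba => baaa => baa => ba
  | bbbab => aab => aa => a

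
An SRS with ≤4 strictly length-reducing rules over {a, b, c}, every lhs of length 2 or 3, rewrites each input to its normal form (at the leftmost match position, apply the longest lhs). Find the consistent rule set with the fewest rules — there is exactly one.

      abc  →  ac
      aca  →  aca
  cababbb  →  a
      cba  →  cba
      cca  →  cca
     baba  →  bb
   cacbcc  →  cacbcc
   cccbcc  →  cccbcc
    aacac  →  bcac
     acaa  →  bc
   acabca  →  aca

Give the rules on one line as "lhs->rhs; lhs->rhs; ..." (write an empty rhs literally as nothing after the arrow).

  | abc => ac
  | aca
  | cababbb => abbb => abb => ab => a
  | cba

aa->b; ab->a; caa->ac; cab->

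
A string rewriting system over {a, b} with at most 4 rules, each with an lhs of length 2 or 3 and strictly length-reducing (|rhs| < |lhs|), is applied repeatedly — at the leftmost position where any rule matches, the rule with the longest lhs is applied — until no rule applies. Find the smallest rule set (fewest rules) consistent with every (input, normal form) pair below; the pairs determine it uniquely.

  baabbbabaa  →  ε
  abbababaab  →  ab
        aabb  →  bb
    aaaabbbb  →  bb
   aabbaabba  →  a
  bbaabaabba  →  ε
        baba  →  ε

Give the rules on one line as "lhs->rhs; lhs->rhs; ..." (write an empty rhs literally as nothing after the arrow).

aa->; ba->; bba->a; bbb->b

  | baabbbabaa => abbbabaa => ababaa => abaa => aa => ε
  | abbababaab => aababaab => babaab => baab => ab
  | aabb => bb
  | aaaabbbb => aabbbb => bbbb => bb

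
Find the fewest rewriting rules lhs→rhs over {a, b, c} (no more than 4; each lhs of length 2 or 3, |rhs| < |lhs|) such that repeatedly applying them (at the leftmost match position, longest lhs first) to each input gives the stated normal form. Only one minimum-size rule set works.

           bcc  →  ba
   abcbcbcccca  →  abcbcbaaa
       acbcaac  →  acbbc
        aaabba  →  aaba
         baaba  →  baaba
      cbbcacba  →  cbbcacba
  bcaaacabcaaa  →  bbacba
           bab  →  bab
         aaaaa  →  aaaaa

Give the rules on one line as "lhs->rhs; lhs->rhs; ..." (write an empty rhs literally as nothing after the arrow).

abb->b; caa->b; cc->a

  | bcc => ba
  | abcbcbcccca => abcbcbacca => abcbcbaaa
  | acbcaac => acbbc
  | aaabba => aaba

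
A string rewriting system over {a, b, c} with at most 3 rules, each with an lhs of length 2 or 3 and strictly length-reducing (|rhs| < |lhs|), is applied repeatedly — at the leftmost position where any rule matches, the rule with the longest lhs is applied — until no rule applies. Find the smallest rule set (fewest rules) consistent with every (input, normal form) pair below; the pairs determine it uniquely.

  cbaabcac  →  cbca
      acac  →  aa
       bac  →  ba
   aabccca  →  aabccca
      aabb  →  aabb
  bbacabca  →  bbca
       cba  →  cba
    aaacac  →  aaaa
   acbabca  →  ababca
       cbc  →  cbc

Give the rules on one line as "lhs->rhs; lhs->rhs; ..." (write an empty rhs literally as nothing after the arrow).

ac->a; baa->

  | cbaabcac => cbcac => cbca
  | acac => aac => aa
  | bac => ba
  | aabccca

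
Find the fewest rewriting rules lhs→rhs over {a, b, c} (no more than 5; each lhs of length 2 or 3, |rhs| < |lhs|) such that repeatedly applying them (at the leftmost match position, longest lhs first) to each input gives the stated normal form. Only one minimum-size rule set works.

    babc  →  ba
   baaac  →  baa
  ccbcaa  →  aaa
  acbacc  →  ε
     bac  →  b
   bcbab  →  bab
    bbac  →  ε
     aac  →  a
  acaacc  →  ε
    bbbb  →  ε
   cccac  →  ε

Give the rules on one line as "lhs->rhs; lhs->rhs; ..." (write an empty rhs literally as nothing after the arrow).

ac->; bb->; bc->; cc->a

  | babc => ba
  | baaac => baa
  | ccbcaa => abcaa => aaa
  | acbacc => bacc => bc => ε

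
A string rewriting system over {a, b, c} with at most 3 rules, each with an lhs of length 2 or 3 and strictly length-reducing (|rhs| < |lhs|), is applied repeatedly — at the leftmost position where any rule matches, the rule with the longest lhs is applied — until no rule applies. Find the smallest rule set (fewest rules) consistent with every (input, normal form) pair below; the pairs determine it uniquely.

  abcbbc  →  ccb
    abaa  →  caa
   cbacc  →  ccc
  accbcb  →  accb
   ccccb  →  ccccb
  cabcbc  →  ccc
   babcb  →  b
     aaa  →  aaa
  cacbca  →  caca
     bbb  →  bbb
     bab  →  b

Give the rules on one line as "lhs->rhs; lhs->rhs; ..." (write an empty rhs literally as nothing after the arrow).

  | abcbbc => ccbbc => ccb
  | abaa => caa
  | cbacc => ccc
  | accbcb => accb

ab->c; ba->; bc->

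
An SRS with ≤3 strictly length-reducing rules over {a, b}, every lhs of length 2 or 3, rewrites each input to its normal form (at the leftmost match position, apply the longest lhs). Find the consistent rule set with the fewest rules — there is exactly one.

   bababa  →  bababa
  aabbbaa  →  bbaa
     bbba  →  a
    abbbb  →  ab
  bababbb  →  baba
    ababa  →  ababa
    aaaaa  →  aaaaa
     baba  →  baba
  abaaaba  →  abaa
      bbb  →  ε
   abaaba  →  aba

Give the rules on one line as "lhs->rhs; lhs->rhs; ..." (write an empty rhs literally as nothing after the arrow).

aab->; bbb->

  | bababa
  | aabbbaa => bbaa
  | bbba => a
  | abbbb => ab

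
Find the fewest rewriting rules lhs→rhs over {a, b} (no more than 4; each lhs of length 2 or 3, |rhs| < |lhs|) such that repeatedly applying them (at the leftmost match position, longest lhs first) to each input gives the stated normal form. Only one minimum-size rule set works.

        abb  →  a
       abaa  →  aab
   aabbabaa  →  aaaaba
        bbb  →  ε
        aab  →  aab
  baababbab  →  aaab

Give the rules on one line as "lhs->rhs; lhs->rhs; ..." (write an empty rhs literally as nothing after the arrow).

baa->ab; bb->; bba->ab; bbb->

  | abb => a
  | abaa => aab
  | aabbabaa => aaabbaa => aaaaba
  | bbb => ε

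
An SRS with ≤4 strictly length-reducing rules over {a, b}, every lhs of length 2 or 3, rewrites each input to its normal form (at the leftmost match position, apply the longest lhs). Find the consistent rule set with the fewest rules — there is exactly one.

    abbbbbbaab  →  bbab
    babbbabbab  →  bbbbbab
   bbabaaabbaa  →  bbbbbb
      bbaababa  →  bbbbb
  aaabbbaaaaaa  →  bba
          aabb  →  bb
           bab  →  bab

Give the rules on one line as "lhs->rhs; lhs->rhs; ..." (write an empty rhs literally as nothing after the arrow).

aa->; aba->bb; abb->ab

  | abbbbbbaab => abbbbbaab => abbbbaab => abbbaab => abbaab => abaab => bbab
  | babbbabbab => babbabbab => bababbab => bbbbbab
  | bbabaaabbaa => bbbbaabbaa => bbbbbbaa => bbbbbb
  | bbaababa => bbbaba => bbbbb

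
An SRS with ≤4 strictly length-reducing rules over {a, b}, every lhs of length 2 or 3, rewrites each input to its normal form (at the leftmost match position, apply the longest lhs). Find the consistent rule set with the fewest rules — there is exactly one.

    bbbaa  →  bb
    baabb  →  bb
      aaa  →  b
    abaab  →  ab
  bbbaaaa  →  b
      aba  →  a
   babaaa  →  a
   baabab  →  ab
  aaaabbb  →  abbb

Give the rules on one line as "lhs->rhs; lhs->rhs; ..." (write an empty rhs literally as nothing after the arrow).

  | bbbaa => bb
  | baabb => bb
  | aaa => b
  | abaab => ab

aa->a; aaa->b; ba->a; baa->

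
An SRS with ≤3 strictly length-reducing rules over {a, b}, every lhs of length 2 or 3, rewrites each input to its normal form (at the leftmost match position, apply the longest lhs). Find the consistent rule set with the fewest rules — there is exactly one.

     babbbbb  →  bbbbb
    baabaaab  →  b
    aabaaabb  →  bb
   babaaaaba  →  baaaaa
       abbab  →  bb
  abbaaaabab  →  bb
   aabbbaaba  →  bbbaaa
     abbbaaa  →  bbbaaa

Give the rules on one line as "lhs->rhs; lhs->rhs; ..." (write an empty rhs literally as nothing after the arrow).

ab->b; aba->aa; bab->b

  | babbbbb => bbbbb
  | baabaaab => baaaaab => baaaab => baaab => baab => bab => b
  | aabaaabb => aaaaabb => aaaabb => aaabb => aabb => abb => bb
  | babaaaaba => baaaaba => baaaaa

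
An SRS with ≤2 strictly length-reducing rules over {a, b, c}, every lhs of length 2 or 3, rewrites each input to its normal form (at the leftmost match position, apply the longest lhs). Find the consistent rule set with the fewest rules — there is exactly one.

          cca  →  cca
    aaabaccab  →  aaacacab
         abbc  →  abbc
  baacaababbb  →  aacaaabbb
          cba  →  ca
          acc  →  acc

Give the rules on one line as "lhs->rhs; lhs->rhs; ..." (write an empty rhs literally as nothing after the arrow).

  | cca
  | aaabaccab => aaacacab
  | abbc
  | baacaababbb => aacaababbb => aacaaabbb

ba->a; bac->ca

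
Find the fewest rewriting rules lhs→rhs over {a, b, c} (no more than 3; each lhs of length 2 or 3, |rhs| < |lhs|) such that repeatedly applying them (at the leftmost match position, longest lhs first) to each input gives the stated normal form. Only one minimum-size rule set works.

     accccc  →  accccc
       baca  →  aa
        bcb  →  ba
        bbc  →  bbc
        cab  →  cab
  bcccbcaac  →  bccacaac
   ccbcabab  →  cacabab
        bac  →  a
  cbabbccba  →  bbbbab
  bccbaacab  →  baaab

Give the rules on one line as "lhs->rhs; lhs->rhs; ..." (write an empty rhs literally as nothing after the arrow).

  | accccc
  | baca => aa
  | bcb => ba
  | bbc

bac->a; cb->a; cba->bb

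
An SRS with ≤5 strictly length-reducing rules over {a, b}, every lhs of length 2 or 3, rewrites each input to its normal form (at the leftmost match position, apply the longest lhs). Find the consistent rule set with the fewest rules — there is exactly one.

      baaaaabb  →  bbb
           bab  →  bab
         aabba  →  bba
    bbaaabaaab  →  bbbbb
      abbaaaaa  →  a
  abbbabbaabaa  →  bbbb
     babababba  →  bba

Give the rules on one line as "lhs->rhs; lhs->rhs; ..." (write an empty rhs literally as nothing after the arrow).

  | baaaaabb => bbaaabb => bbbabb => bbb
  | bab
  | aabba => bba
  | bbaaabaaab => bbbabaaab => bbbaab => bbbbb

aa->; aba->; abb->; baa->bb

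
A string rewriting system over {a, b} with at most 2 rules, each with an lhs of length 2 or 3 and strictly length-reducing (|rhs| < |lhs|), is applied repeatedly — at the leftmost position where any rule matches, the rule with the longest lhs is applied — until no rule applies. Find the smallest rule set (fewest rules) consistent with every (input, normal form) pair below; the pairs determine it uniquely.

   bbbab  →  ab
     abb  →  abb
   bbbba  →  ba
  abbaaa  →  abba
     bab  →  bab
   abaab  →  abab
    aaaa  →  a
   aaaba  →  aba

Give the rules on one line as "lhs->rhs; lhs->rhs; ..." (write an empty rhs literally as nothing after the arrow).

  | bbbab => ab
  | abb
  | bbbba => ba
  | abbaaa => abbaa => abba

aa->a; bbb->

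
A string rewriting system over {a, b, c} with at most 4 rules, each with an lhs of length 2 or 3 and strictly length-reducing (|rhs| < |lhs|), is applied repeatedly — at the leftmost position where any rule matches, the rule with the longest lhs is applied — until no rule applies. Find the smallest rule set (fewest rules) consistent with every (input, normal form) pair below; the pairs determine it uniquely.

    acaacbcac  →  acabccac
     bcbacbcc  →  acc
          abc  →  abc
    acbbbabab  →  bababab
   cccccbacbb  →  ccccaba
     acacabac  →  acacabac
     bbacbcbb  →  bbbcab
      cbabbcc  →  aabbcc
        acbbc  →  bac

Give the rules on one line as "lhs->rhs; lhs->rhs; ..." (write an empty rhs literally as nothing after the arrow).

acb->bc; baa->; cb->a

  | acaacbcac => acabccac
  | bcbacbcc => baacbcc => cbcc => acc
  | abc
  | acbbbabab => bcbbabab => bababab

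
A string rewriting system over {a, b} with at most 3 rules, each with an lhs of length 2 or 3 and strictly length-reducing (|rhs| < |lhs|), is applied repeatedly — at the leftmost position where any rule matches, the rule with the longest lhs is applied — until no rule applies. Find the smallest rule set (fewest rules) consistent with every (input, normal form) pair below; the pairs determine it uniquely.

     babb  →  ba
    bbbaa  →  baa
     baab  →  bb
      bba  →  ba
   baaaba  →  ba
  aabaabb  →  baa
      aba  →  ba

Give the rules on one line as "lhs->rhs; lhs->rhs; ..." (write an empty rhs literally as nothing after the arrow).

  | babb => ba
  | bbbaa => bbaa => baa
  | baab => bab => bb
  | bba => ba

ab->b; abb->a; bba->ba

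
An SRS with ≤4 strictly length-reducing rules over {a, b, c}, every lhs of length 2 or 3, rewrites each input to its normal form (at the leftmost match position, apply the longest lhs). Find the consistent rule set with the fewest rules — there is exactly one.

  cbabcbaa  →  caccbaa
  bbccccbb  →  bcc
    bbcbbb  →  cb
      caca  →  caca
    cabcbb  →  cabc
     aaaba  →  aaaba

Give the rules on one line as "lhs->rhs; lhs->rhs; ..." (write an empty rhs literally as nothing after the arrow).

  | cbabcbaa => caccbaa
  | bbccccbb => ccccbb => bccbb => bcc
  | bbcbbb => cbbb => cb
  | caca

bab->ac; bb->; ccc->bc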